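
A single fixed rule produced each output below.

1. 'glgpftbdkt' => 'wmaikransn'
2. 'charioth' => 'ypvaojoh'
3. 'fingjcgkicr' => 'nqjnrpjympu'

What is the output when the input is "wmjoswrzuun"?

vzdygbbudtq

Rule — move the first 3 characters to the end (rotate left by 3), then shift every letter 7 places forward in the alphabet (wrapping around).
On "wmjoswrzuun" that produces "vzdygbbudtq".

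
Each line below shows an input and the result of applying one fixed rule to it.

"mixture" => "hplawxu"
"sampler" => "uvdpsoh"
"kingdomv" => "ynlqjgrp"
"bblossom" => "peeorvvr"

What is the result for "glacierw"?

zjodflhu

What's happening: shift every letter 3 places forward in the alphabet (wrapping around), then move the last character to the front.
"glacierw" → "jodflhuz" → "zjodflhu".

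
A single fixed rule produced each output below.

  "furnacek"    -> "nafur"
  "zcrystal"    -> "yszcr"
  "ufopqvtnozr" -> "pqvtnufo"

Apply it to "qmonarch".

naqmo

Rule — delete the last 3 characters, then move the first 3 characters to the end (rotate left by 3).
Starting from "qmonarch": after the first operation, "qmona"; after the second, "naqmo".
(Check on "zcrystal": → "zcrys" → "yszcr" ✓)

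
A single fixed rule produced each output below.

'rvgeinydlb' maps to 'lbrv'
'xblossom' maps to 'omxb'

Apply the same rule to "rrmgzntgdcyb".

ybrr

Looking at the pairs, the operation is to move the last 2 characters to the front (rotate right by 2), then keep only the first 4 characters.
Applying both steps to "rrmgzntgdcyb": "ybrrmgzntgdc", then "ybrr".
(Check on "xblossom": → "omxbloss" → "omxb" ✓)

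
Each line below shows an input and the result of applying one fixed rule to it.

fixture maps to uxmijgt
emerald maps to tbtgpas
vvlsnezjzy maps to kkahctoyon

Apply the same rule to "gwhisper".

vlwxhetg

The pattern: shift every letter 11 places backward in the alphabet (wrapping around).
Doing the same to "gwhisper": "vlwxhetg".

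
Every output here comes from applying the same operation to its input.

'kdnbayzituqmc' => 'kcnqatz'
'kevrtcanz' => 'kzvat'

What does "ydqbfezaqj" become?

yqqzf

Looking at the pairs, the operation is to keep every other character starting from the first (positions 1st, 3rd, 5th, ...), then take characters alternately from the front and the back (1st, last, 2nd, 2nd-last, ...).
Working it through for "ydqbfezaqj": intermediate "yqfzq", final "yqqzf".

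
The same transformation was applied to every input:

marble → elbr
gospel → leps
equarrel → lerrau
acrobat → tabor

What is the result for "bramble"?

elbma

Looking at the pairs, the operation is to reverse the string, then delete the last 2 characters.
On "bramble" that produces "elbma".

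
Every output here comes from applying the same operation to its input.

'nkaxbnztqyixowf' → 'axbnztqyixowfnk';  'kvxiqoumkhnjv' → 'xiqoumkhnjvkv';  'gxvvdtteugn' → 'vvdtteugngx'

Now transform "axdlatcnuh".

The transformation: move the first 2 characters to the end (rotate left by 2).
Doing the same to "axdlatcnuh": "dlatcnuhax".

dlatcnuhax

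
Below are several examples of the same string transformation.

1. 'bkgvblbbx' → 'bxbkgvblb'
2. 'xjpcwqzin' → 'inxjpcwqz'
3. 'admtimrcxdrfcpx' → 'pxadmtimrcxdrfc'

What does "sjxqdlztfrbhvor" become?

The pattern: move the last 2 characters to the front (rotate right by 2).
"sjxqdlztfrbhvor" → "orsjxqdlztfrbhv".

orsjxqdlztfrbhv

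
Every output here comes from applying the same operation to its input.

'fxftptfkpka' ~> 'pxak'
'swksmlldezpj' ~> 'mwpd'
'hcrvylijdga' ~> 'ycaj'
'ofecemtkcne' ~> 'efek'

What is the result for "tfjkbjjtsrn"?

bfnt

In each case the input is transformed by: keep one character in every 3, starting at position 2 (positions 2nd, 5th, 8th, ...), then swap each adjacent pair of characters (1↔2, 3↔4, ...).
On "tfjkbjjtsrn": the first step gives "fbtn", and the second then gives "bfnt".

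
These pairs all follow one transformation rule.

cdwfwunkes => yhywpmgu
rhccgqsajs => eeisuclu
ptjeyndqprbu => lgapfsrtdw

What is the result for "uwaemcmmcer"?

cgoeooegt

The pattern: delete the first 2 characters, then shift every letter 2 places forward in the alphabet (wrapping around).
Applying that to "uwaemcmmcer" gives "cgoeooegt".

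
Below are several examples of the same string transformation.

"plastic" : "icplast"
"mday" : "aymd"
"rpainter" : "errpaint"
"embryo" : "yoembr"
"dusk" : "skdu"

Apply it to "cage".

geca

What's happening: move the last 2 characters to the front (rotate right by 2).
For "cage" the result is "geca".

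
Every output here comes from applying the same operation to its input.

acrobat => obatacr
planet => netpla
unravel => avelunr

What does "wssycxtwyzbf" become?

ycxtwyzbfwss

Each output is the input with this applied: move the first 3 characters to the end (rotate left by 3).
So "wssycxtwyzbf" becomes "ycxtwyzbfwss".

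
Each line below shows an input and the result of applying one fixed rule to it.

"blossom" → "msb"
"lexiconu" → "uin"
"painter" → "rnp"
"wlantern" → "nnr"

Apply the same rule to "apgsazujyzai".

isuz

Each output is the input with this applied: swap the first and last characters, then keep one character in every 3, starting at position 1 (positions 1st, 4th, 7th, ...).
Working it through for "apgsazujyzai": intermediate "ipgsazujyzaa", final "isuz".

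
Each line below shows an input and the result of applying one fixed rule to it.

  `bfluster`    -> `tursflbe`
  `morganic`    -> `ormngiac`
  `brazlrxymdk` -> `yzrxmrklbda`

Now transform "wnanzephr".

wzprnneha

In each case the input is transformed by: sort the characters into reverse alphabetical order, then swap each adjacent pair of characters (1↔2, 3↔4, ...).
Applying both steps to "wnanzephr": "zwrpnnhea", then "wzprnneha".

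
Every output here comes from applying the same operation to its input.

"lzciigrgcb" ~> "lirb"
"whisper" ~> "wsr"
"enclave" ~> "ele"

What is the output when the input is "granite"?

gne

The transformation: keep one character in every 3, starting at position 1 (positions 1st, 4th, 7th, ...).
Applying that to "granite" gives "gne".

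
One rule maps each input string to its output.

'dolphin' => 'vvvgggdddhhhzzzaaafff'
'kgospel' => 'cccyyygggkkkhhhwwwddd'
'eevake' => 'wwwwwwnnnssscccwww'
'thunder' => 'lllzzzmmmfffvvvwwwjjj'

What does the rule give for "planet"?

Looking at the pairs, the operation is to repeat every character 3 times, then shift every letter 8 places backward in the alphabet (wrapping around).
For "planet", step one produces "ppplllaaannneeettt"; step two turns that into "hhhdddsssfffwwwlll".

hhhdddsssfffwwwlll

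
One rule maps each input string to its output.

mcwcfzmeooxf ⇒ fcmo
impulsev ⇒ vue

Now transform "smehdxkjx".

xhk

The pattern: swap the first and last characters, then keep one character in every 3, starting at position 1 (positions 1st, 4th, 7th, ...).
So "smehdxkjx" becomes "xhk".
(Check on "mcwcfzmeooxf": → "fcwcfzmeooxm" → "fcmo" ✓)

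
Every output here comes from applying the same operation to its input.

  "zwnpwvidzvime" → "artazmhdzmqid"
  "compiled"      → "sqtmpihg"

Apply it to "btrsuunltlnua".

The rule is to move the first character to the end, then shift every letter 4 places forward in the alphabet (wrapping around).
Applying that to "btrsuunltlnua" gives "xvwyyrpxpryef".

xvwyyrpxpryef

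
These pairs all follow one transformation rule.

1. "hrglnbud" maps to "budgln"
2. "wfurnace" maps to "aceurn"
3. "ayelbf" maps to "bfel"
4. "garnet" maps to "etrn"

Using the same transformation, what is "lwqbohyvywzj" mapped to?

vywzjqbohy

Each output is the input with this applied: delete the first 2 characters, then swap the front and back halves of the string.
For "lwqbohyvywzj" the result is "vywzjqbohy".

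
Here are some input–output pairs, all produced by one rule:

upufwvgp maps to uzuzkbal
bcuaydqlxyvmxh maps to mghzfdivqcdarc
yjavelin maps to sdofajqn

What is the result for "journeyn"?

What's happening: move the last character to the front, then shift every letter 5 places forward in the alphabet (wrapping around).
For "journeyn" the result is "sotzwsjd".

sotzwsjd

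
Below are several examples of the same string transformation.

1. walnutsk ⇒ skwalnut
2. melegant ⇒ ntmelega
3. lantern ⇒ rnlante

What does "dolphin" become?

Each output is the input with this applied: move the last 2 characters to the front (rotate right by 2).
On "dolphin" that produces "indolph".

indolph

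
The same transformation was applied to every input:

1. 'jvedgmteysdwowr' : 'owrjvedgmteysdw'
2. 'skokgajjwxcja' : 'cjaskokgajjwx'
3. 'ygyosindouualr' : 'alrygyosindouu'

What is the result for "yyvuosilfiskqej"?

Rule — move the last 3 characters to the front (rotate right by 3).
For "yyvuosilfiskqej" the result is "qejyyvuosilfisk".

qejyyvuosilfisk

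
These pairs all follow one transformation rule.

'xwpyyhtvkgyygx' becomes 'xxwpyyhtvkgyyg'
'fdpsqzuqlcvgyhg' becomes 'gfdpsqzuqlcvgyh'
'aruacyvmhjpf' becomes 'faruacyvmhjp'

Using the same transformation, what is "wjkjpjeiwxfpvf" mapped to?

Each output is the input with this applied: move the last character to the front.
Doing the same to "wjkjpjeiwxfpvf": "fwjkjpjeiwxfpv".

fwjkjpjeiwxfpv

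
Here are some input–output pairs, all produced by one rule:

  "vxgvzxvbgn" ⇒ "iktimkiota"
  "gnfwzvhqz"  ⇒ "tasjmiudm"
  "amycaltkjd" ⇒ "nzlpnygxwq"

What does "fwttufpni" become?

sjgghscav

Rule — shift every letter 13 places forward in the alphabet (wrapping around) — i.e. ROT13.
"fwttufpni" → "sjgghscav".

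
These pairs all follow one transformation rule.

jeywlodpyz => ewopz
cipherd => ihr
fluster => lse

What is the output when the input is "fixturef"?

itrf

The rule is to keep every other character starting from the second (positions 2nd, 4th, 6th, ...).
On "fixturef" that produces "itrf".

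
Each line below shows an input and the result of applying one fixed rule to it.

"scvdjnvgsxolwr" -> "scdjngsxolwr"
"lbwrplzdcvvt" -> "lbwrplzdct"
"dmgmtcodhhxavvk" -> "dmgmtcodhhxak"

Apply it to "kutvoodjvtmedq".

kutoodjtmedq

Each output is the input with this applied: remove every "v".
On "kutvoodjvtmedq" that produces "kutoodjtmedq".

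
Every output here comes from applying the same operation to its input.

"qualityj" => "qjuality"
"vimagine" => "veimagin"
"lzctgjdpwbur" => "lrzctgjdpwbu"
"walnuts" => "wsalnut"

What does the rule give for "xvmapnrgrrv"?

xvvmapnrgrr

What's happening: swap the first and last characters, then move the last character to the front.
Starting from "xvmapnrgrrv": after the first operation, "vvmapnrgrrx"; after the second, "xvvmapnrgrr".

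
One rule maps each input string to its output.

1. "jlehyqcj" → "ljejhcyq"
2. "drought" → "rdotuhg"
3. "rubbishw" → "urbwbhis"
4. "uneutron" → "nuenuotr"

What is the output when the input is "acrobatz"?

carzotba

Rule — move the first character to the end, then take characters alternately from the front and the back (1st, last, 2nd, 2nd-last, ...).
On "acrobatz": the first step gives "crobatza", and the second then gives "carzotba".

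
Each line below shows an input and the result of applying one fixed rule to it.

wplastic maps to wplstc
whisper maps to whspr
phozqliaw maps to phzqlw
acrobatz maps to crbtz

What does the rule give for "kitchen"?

ktchn

Each output is the input with this applied: remove every vowel.
Doing the same to "kitchen": "ktchn".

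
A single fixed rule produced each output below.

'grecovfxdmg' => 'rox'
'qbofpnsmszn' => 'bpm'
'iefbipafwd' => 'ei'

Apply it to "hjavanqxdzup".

In each case the input is transformed by: delete the last 3 characters, then keep one character in every 3, starting at position 2 (positions 2nd, 5th, 8th, ...).
On "hjavanqxdzup": the first step gives "hjavanqxd", and the second then gives "jax".

jax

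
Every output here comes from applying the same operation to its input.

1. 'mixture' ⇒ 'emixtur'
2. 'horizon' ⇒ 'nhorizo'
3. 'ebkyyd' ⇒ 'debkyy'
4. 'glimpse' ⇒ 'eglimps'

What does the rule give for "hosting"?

ghostin

The transformation: move the last character to the front.
So "hosting" becomes "ghostin".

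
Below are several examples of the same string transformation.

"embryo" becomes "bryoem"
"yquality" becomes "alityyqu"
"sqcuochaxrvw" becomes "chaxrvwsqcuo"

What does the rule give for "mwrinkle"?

inklemwr

Rule — swap the front and back halves of the string, then move the last character to the front.
Working it through for "mwrinkle": intermediate "nklemwri", final "inklemwr".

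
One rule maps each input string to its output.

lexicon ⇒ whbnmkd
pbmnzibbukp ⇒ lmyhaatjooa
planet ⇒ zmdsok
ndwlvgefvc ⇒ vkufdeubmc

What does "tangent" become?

In each case the input is transformed by: move the first 2 characters to the end (rotate left by 2), then shift every letter 1 place backward in the alphabet (wrapping around).
Starting from "tangent": after the first operation, "ngentta"; after the second, "mfdmssz".

mfdmssz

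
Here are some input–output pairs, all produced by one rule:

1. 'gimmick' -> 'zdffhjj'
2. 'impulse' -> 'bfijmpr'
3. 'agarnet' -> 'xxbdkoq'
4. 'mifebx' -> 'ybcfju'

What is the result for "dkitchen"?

zabefhkq

The transformation: sort the characters into alphabetical order, then shift every letter 3 places backward in the alphabet (wrapping around).
For "dkitchen", step one produces "cdehiknt"; step two turns that into "zabefhkq".
(Check on "agarnet": → "aaegnrt" → "xxbdkoq" ✓)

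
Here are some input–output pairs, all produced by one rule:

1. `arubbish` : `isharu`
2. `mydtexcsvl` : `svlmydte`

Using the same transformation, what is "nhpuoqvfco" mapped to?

fconhpuo

Rule — move the last 3 characters to the front (rotate right by 3), then delete the last 2 characters.
For "nhpuoqvfco", step one produces "fconhpuoqv"; step two turns that into "fconhpuo".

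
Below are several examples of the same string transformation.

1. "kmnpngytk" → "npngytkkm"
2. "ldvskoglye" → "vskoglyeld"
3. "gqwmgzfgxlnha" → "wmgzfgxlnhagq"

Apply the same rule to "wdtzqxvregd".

tzqxvregdwd

The transformation: move the first 2 characters to the end (rotate left by 2).
So "wdtzqxvregd" becomes "tzqxvregdwd".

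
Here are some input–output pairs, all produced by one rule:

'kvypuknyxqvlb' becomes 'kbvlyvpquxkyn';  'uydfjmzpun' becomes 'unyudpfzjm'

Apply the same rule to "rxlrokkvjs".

Looking at the pairs, the operation is to take characters alternately from the front and the back (1st, last, 2nd, 2nd-last, ...).
So "rxlrokkvjs" becomes "rsxjlvrkok".

rsxjlvrkok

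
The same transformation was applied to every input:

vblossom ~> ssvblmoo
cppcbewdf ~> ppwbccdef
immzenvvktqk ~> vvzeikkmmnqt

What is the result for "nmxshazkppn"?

sxzahkmnnpp

The rule is to sort the characters into alphabetical order, then move the last 3 characters to the front (rotate right by 3).
For "nmxshazkppn", step one produces "ahkmnnppsxz"; step two turns that into "sxzahkmnnpp".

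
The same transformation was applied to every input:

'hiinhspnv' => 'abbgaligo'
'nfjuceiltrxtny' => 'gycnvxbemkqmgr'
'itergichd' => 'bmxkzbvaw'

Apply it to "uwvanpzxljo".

npotgisqech

Each output is the input with this applied: shift every letter 7 places backward in the alphabet (wrapping around).
Applying that to "uwvanpzxljo" gives "npotgisqech".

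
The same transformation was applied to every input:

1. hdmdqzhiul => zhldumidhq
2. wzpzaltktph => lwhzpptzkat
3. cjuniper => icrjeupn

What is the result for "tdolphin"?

ptndiohl

The pattern: take characters alternately from the front and the back (1st, last, 2nd, 2nd-last, ...), then move the last character to the front.
So "tdolphin" becomes "ptndiohl".
(Check on "cjuniper": → "crjeupni" → "icrjeupn" ✓)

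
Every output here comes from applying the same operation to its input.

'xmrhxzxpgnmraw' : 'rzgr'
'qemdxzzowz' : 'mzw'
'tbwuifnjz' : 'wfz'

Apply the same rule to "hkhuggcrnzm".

The pattern: keep one character in every 3, starting at position 3 (positions 3rd, 6th, 9th, ...).
For "hkhuggcrnzm" the result is "hgn".

hgn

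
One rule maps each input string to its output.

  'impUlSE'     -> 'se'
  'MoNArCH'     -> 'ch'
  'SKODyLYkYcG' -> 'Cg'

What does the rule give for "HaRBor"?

What's happening: flip the case of every letter, then keep only the last 2 characters.
Starting from "HaRBor": after the first operation, "hArbOR"; after the second, "OR".
(Check on "MoNArCH": → "mOnaRch" → "ch" ✓)

OR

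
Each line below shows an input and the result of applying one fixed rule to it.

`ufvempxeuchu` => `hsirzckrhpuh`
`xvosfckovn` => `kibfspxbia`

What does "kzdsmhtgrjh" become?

Looking at the pairs, the operation is to shift every letter 13 places forward in the alphabet (wrapping around) — i.e. ROT13.
For "kzdsmhtgrjh" the result is "xmqfzugtewu".

xmqfzugtewu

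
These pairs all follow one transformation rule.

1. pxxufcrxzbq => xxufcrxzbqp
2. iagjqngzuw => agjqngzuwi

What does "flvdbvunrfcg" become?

The rule is to move the first character to the end.
For "flvdbvunrfcg" the result is "lvdbvunrfcgf".

lvdbvunrfcgf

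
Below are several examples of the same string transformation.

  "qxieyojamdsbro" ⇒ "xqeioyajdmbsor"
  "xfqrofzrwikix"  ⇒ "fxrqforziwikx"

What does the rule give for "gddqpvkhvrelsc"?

The transformation: swap each adjacent pair of characters (1↔2, 3↔4, ...).
"gddqpvkhvrelsc" → "dgqdvphkrvlecs".

dgqdvphkrvlecs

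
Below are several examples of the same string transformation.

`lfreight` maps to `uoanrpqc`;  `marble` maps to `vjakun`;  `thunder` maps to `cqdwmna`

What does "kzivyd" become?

tirehm

The rule is to shift every letter 9 places forward in the alphabet (wrapping around).
So "kzivyd" becomes "tirehm".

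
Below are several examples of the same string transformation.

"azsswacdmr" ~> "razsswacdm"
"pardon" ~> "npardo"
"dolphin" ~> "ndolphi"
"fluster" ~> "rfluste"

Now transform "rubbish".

hrubbis

Rule — move the last character to the front.
So "rubbish" becomes "hrubbis".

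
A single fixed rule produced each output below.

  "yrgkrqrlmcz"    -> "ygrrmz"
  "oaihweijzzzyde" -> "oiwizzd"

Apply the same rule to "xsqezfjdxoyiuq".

The transformation: keep every other character starting from the first (positions 1st, 3rd, 5th, ...).
So "xsqezfjdxoyiuq" becomes "xqzjxyu".

xqzjxyu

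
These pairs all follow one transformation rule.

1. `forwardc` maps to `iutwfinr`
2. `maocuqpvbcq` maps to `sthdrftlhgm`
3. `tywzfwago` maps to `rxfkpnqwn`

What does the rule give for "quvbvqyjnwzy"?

In each case the input is transformed by: shift every letter 9 places backward in the alphabet (wrapping around), then move the last 3 characters to the front (rotate right by 3).
For "quvbvqyjnwzy" the result is "nqphlmsmhpae".
(Check on "forwardc": → "wfinriut" → "iutwfinr" ✓)

nqphlmsmhpae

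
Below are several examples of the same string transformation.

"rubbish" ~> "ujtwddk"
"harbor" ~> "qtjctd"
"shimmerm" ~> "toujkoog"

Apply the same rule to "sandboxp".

zrucpfdq

The transformation: shift every letter 2 places forward in the alphabet (wrapping around), then move the last 2 characters to the front (rotate right by 2).
For "sandboxp" the result is "zrucpfdq".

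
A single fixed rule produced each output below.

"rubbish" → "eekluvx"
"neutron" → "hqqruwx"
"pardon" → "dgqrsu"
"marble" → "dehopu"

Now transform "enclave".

The pattern: sort the characters into alphabetical order, then shift every letter 3 places forward in the alphabet (wrapping around).
For "enclave", step one produces "aceelnv"; step two turns that into "dfhhoqy".

dfhhoqy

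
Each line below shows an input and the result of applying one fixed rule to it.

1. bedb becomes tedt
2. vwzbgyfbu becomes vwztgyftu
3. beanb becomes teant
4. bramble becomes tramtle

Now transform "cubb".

Looking at the pairs, the operation is to replace every "b" with "t".
So "cubb" becomes "cutt".

cutt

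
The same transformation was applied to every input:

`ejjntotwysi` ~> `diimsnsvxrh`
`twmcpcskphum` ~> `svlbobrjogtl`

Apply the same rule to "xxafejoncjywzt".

Looking at the pairs, the operation is to shift every letter 1 place backward in the alphabet (wrapping around).
Applying that to "xxafejoncjywzt" gives "wwzedinmbixvys".

wwzedinmbixvys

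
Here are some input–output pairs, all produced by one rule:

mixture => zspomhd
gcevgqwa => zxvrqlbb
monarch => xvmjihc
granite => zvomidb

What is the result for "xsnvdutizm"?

The pattern: shift every letter 5 places backward in the alphabet (wrapping around), then sort the characters into reverse alphabetical order.
Starting from "xsnvdutizm": after the first operation, "sniqypoduh"; after the second, "yusqponihd".
(Check on "monarch": → "hjivmxc" → "xvmjihc" ✓)

yusqponihd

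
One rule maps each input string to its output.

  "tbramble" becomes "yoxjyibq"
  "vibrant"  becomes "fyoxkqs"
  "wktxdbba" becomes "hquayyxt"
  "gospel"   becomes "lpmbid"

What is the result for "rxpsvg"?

umpsdo

In each case the input is transformed by: shift every letter 3 places backward in the alphabet (wrapping around), then move the first character to the end.
Applying both steps to "rxpsvg": "oumpsd", then "umpsdo".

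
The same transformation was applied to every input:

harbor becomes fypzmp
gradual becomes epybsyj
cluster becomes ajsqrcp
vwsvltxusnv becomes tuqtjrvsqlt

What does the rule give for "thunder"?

rfslbcp

The transformation: shift every letter 2 places backward in the alphabet (wrapping around).
So "thunder" becomes "rfslbcp".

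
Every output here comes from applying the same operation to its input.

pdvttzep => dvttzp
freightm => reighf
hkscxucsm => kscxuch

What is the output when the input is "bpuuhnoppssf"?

puuhnoppsb

Looking at the pairs, the operation is to delete the last 2 characters, then move the first character to the end.
Applying that to "bpuuhnoppssf" gives "puuhnoppsb".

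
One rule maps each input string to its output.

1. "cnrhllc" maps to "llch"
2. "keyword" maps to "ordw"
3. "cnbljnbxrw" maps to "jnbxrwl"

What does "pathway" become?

wayh

Rule — delete the first 3 characters, then move the first character to the end.
"pathway" → "hway" → "wayh".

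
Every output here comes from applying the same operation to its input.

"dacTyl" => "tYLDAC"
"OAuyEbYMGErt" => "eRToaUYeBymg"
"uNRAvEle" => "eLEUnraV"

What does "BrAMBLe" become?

The transformation: move the last 3 characters to the front (rotate right by 3), then flip the case of every letter.
Applying that to "BrAMBLe" gives "blEbRam".

blEbRam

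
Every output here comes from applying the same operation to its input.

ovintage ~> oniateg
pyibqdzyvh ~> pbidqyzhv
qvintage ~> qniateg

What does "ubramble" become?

Looking at the pairs, the operation is to swap each adjacent pair of characters (1↔2, 3↔4, ...), then delete the first character.
"ubramble" → "buarbmel" → "uarbmel".
(Check on "pyibqdzyvh": → "ypbidqyzhv" → "pbidqyzhv" ✓)

uarbmel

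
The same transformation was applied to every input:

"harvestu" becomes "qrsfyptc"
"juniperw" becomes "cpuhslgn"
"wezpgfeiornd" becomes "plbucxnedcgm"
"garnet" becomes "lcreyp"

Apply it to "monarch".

pafkmly

Looking at the pairs, the operation is to shift every letter 2 places backward in the alphabet (wrapping around), then move the last 3 characters to the front (rotate right by 3).
Starting from "monarch": after the first operation, "kmlypaf"; after the second, "pafkmly".
(Check on "wezpgfeiornd": → "ucxnedcgmplb" → "plbucxnedcgm" ✓)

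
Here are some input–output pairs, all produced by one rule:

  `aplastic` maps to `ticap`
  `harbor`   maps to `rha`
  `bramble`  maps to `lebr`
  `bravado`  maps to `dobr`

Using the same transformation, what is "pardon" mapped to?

Rule — move the first 2 characters to the end (rotate left by 2), then delete the first 3 characters.
"pardon" → "rdonpa" → "npa".
(Check on "aplastic": → "lasticap" → "ticap" ✓)

npa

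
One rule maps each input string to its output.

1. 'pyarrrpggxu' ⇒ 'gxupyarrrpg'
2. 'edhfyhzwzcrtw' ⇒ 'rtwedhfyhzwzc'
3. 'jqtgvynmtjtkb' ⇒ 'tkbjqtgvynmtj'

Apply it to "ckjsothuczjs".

zjsckjsothuc

The transformation: move the last 3 characters to the front (rotate right by 3).
Applying that to "ckjsothuczjs" gives "zjsckjsothuc".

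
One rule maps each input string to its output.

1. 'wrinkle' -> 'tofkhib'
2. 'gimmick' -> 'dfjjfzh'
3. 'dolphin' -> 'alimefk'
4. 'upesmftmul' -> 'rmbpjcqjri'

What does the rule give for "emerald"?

bjboxia

In each case the input is transformed by: shift every letter 3 places backward in the alphabet (wrapping around).
Applying that to "emerald" gives "bjboxia".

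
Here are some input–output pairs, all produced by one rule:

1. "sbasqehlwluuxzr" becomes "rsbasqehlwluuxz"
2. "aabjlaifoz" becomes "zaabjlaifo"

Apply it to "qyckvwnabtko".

The rule is to move the last character to the front.
On "qyckvwnabtko" that produces "oqyckvwnabtk".

oqyckvwnabtk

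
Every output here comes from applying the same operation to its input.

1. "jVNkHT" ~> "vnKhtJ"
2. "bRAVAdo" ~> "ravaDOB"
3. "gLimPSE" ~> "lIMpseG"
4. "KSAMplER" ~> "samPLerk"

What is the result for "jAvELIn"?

aVeliNJ

The pattern: flip the case of every letter, then move the first character to the end.
Starting from "jAvELIn": after the first operation, "JaVeliN"; after the second, "aVeliNJ".
(Check on "bRAVAdo": → "BravaDO" → "ravaDOB" ✓)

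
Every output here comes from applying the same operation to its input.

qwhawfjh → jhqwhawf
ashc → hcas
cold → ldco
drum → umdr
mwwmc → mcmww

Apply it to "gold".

ldgo

Rule — move the last 2 characters to the front (rotate right by 2).
Doing the same to "gold": "ldgo".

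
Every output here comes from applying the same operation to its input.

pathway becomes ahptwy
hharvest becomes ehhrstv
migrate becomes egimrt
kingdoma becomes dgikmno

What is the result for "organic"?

Each output is the input with this applied: sort the characters into alphabetical order, then delete the first character.
Working it through for "organic": intermediate "acginor", final "cginor".

cginor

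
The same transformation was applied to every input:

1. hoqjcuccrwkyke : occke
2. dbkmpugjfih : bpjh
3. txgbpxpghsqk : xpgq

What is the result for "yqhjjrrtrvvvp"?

qjtv

Each output is the input with this applied: keep one character in every 3, starting at position 2 (positions 2nd, 5th, 8th, ...).
"yqhjjrrtrvvvp" → "qjtv".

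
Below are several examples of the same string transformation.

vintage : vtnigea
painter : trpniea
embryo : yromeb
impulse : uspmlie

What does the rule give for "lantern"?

The rule is to sort the characters into reverse alphabetical order.
On "lantern" that produces "trnnlea".

trnnlea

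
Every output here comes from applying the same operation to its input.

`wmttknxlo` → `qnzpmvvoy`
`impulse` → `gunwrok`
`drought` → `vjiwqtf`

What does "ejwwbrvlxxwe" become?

Rule — shift every letter 2 places forward in the alphabet (wrapping around), then reverse the string.
On "ejwwbrvlxxwe": the first step gives "glyydtxnzzyg", and the second then gives "gyzznxtdyylg".
(Check on "wmttknxlo": → "yovvmpznq" → "qnzpmvvoy" ✓)

gyzznxtdyylg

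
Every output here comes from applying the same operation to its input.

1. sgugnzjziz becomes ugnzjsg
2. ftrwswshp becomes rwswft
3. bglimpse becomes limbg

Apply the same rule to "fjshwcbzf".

shwcfj

The pattern: delete the last 3 characters, then move the first 2 characters to the end (rotate left by 2).
For "fjshwcbzf" the result is "shwcfj".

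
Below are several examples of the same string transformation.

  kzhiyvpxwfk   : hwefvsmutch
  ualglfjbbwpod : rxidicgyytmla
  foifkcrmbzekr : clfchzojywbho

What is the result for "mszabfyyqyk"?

Each output is the input with this applied: shift every letter 3 places backward in the alphabet (wrapping around).
"mszabfyyqyk" → "jpwxycvvnvh".

jpwxycvvnvh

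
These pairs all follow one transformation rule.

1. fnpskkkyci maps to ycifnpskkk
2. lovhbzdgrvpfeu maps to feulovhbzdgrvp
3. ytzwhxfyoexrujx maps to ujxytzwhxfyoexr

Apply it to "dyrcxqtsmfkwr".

Rule — move the last 3 characters to the front (rotate right by 3).
On "dyrcxqtsmfkwr" that produces "kwrdyrcxqtsmf".

kwrdyrcxqtsmf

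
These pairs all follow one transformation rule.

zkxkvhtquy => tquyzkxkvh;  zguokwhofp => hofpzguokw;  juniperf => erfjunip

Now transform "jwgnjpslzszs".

Looking at the pairs, the operation is to swap the front and back halves of the string, then move the first character to the end.
Working it through for "jwgnjpslzszs": intermediate "slzszsjwgnjp", final "lzszsjwgnjps".

lzszsjwgnjps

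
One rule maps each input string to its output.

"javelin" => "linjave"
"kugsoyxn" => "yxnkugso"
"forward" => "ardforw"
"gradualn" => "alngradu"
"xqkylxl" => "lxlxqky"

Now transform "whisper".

In each case the input is transformed by: move the last 3 characters to the front (rotate right by 3).
For "whisper" the result is "perwhis".

perwhis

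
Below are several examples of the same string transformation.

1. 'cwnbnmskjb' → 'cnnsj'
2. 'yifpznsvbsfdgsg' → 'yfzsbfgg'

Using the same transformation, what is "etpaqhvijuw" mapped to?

epqvjw

Looking at the pairs, the operation is to keep every other character starting from the first (positions 1st, 3rd, 5th, ...).
So "etpaqhvijuw" becomes "epqvjw".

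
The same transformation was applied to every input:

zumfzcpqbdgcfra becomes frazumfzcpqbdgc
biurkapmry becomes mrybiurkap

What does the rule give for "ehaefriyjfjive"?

Rule — move the last 3 characters to the front (rotate right by 3).
"ehaefriyjfjive" → "iveehaefriyjfj".

iveehaefriyjfj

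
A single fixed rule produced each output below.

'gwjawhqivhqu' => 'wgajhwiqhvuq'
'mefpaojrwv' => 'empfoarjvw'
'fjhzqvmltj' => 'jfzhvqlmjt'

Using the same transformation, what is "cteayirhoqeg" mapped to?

tcaeiyhrqoge

The rule is to swap each adjacent pair of characters (1↔2, 3↔4, ...).
"cteayirhoqeg" → "tcaeiyhrqoge".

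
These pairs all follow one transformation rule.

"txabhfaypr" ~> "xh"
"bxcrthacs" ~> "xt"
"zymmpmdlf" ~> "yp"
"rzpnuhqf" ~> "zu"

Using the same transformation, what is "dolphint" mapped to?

The transformation: keep one character in every 3, starting at position 2 (positions 2nd, 5th, 8th, ...), then delete the last character.
Starting from "dolphint": after the first operation, "oht"; after the second, "oh".

oh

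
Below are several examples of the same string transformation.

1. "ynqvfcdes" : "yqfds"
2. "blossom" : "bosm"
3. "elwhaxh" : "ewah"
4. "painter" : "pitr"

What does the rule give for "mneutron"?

meto

The rule is to keep every other character starting from the first (positions 1st, 3rd, 5th, ...).
On "mneutron" that produces "meto".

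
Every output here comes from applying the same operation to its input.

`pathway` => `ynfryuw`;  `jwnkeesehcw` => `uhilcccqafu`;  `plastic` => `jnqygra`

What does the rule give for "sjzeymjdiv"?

hqcxkwbhtg

What's happening: swap each adjacent pair of characters (1↔2, 3↔4, ...), then shift every letter 2 places backward in the alphabet (wrapping around).
Applying that to "sjzeymjdiv" gives "hqcxkwbhtg".
(Check on "jwnkeesehcw": → "wjkneeeschw" → "uhilcccqafu" ✓)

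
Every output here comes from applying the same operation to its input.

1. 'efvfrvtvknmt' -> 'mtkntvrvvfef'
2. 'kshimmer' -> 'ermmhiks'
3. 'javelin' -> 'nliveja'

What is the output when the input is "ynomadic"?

icadomyn

Each output is the input with this applied: swap each adjacent pair of characters (1↔2, 3↔4, ...), then reverse the string.
Working it through for "ynomadic": intermediate "nymodaci", final "icadomyn".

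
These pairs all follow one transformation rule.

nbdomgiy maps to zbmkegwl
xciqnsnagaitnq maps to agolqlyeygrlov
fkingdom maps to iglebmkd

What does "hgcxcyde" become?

Rule — move the first character to the end, then shift every letter 2 places backward in the alphabet (wrapping around).
On "hgcxcyde": the first step gives "gcxcydeh", and the second then gives "eavawbcf".
(Check on "xciqnsnagaitnq": → "ciqnsnagaitnqx" → "agolqlyeygrlov" ✓)

eavawbcf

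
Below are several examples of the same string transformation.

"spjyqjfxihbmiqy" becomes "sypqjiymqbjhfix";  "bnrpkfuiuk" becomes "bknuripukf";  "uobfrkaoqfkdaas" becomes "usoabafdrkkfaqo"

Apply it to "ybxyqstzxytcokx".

yxbkxoycqtsytxz

The transformation: take characters alternately from the front and the back (1st, last, 2nd, 2nd-last, ...).
"ybxyqstzxytcokx" → "yxbkxoycqtsytxz".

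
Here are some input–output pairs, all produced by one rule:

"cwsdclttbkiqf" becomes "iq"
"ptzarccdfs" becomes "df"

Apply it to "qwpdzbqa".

bq

The pattern: move the last character to the front, then keep only the last 2 characters.
For "qwpdzbqa", step one produces "aqwpdzbq"; step two turns that into "bq".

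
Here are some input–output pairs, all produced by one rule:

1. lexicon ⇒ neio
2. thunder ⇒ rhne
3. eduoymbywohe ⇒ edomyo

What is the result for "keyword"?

The rule is to move the last character to the front, then keep every other character starting from the first (positions 1st, 3rd, 5th, ...).
Working it through for "keyword": intermediate "dkeywor", final "dewr".
(Check on "thunder": → "rthunde" → "rhne" ✓)

dewr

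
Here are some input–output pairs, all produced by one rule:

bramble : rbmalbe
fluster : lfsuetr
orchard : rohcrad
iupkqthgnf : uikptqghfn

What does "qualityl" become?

The rule is to swap each adjacent pair of characters (1↔2, 3↔4, ...).
On "qualityl" that produces "uqlatily".

uqlatily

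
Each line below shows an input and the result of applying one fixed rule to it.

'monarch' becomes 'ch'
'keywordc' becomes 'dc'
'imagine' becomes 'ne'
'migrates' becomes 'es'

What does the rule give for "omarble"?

Rule — keep only the last 2 characters.
Applying that to "omarble" gives "le".

le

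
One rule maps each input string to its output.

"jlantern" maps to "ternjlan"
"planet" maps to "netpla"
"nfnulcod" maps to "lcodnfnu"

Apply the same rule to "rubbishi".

The transformation: swap the front and back halves of the string.
So "rubbishi" becomes "ishirubb".

ishirubb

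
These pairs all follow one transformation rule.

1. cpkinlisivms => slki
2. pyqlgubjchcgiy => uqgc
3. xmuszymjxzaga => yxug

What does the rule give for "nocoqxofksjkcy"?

xkkc

What's happening: keep one character in every 3, starting at position 3 (positions 3rd, 6th, 9th, ...), then sort the characters into reverse alphabetical order.
On "nocoqxofksjkcy": the first step gives "cxkk", and the second then gives "xkkc".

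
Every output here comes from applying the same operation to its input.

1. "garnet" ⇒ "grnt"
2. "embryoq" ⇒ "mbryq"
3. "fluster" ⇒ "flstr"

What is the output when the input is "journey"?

What's happening: remove every vowel.
On "journey" that produces "jrny".

jrny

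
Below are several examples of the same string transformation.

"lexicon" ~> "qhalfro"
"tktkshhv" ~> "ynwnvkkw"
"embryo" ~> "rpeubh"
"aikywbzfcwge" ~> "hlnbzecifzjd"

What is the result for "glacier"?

The pattern: shift every letter 3 places forward in the alphabet (wrapping around), then swap the first and last characters.
Applying that to "glacier" gives "uodflhj".
(Check on "lexicon": → "ohalfrq" → "qhalfro" ✓)

uodflhj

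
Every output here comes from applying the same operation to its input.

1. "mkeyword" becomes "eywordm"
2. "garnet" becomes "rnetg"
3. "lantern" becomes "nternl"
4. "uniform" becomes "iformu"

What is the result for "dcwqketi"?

wqketid

The pattern: move the first 2 characters to the end (rotate left by 2), then delete the last character.
Working it through for "dcwqketi": intermediate "wqketidc", final "wqketid".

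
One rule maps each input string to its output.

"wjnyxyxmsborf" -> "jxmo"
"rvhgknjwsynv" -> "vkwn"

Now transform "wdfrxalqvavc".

dxqv

The rule is to keep one character in every 3, starting at position 2 (positions 2nd, 5th, 8th, ...).
"wdfrxalqvavc" → "dxqv".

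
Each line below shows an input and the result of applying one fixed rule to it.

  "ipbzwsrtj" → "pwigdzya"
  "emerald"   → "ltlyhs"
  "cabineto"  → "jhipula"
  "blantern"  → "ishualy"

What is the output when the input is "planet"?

wshul

Looking at the pairs, the operation is to shift every letter 7 places forward in the alphabet (wrapping around), then delete the last character.
Applying both steps to "planet": "wshula", then "wshul".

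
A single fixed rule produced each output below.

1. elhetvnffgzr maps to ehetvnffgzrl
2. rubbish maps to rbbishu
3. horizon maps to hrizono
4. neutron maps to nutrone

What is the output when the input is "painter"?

pintera

Each output is the input with this applied: move the first character to the end, then swap the first and last characters.
Working it through for "painter": intermediate "ainterp", final "pintera".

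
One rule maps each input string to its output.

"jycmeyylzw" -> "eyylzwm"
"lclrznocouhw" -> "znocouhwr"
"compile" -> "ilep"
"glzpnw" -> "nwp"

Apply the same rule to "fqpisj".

The pattern: delete the first 3 characters, then move the first character to the end.
Starting from "fqpisj": after the first operation, "isj"; after the second, "sji".

sji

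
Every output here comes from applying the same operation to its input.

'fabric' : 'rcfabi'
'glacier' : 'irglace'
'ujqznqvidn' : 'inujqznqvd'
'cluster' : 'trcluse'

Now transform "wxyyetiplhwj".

hjwxyyetiplw

The rule is to move the last 2 characters to the front (rotate right by 2), then swap the first and last characters.
"wxyyetiplhwj" → "wjwxyyetiplh" → "hjwxyyetiplw".
(Check on "fabric": → "icfabr" → "rcfabi" ✓)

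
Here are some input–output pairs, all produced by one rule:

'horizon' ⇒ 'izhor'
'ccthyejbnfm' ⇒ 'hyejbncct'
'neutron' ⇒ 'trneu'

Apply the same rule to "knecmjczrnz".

What's happening: delete the last 2 characters, then move the first 3 characters to the end (rotate left by 3).
Applying both steps to "knecmjczrnz": "knecmjczr", then "cmjczrkne".

cmjczrkne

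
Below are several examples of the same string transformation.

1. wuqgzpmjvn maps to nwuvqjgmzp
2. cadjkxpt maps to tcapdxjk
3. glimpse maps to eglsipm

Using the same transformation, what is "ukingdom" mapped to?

Looking at the pairs, the operation is to swap the first and last characters, then take characters alternately from the front and the back (1st, last, 2nd, 2nd-last, ...).
For "ukingdom", step one produces "mkingdou"; step two turns that into "mukoidng".

mukoidng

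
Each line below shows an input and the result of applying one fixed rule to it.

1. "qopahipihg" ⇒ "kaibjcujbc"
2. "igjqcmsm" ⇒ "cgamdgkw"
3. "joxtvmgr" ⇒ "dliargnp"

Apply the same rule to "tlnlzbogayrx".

nrflhsfutavi

What's happening: take characters alternately from the front and the back (1st, last, 2nd, 2nd-last, ...), then shift every letter 6 places backward in the alphabet (wrapping around).
For "tlnlzbogayrx", step one produces "txlrnylazgbo"; step two turns that into "nrflhsfutavi".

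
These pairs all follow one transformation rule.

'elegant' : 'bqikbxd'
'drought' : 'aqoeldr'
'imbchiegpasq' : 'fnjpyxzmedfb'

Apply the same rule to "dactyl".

aixvzq

What's happening: take characters alternately from the front and the back (1st, last, 2nd, 2nd-last, ...), then shift every letter 3 places backward in the alphabet (wrapping around).
"dactyl" → "dlayct" → "aixvzq".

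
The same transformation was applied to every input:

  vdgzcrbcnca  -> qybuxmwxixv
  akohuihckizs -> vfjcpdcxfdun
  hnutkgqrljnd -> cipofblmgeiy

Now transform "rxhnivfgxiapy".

mscidqabsdvkt

What's happening: shift every letter 5 places backward in the alphabet (wrapping around).
On "rxhnivfgxiapy" that produces "mscidqabsdvkt".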